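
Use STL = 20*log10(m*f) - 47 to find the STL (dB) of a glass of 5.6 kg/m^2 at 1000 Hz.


Mass law: STL = 20 * log10(m * f) - 47
  m * f = 5.6 * 1000 = 5600
  log10(5600) = 3.74819
  STL = 20 * 3.74819 - 47 = 74.9638 - 47 = 28.0 dB

28.0 dB


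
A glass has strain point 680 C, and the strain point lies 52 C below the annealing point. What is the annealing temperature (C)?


T_anneal = T_strain + gap:
  T_anneal = 680 + 52 = 732 C

732 C


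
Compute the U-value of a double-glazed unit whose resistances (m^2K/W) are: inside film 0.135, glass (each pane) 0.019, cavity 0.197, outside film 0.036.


Total thermal resistance (series):
  R_total = R_in + R_glass + R_air + R_glass + R_out
  R_total = 0.135 + 0.019 + 0.197 + 0.019 + 0.036 = 0.406 m^2K/W
U-value = 1 / R_total = 1 / 0.406 = 2.463 W/m^2K

2.463 W/m^2K


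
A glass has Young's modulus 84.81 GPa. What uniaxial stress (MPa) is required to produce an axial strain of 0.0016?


Rearrange E = sigma / epsilon:
  sigma = E * epsilon
  E (MPa) = 84.81 * 1000 = 84810
  sigma = 84810 * 0.0016 = 135.7 MPa

135.7 MPa


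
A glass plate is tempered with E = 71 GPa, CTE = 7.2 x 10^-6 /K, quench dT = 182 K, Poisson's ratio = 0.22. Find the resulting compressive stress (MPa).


Tempering stress: sigma = E * alpha * dT / (1 - nu)
  E (MPa) = 71 * 1000 = 71000
  Numerator = 71000 * (7.2 x 10^-6) * 182 = 93.0384
  Denominator = 1 - 0.22 = 0.78
  sigma = 93.0384 / 0.78 = 119.3 MPa

119.3 MPa


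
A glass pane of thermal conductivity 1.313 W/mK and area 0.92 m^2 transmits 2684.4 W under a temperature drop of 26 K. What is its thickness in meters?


Fourier's law: t = k * A * dT / Q
  t = 1.313 * 0.92 * 26 / 2684.4
  t = 31.40696 / 2684.4 = 0.0117 m

0.0117 m


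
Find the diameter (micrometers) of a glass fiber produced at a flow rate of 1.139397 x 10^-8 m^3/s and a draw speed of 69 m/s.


Cross-sectional area from continuity:
  A = Q / v = 1.139397 x 10^-8 / 69 = 1.6513 x 10^-10 m^2
Diameter from circular cross-section:
  d = sqrt(4A / pi) * 10^6 (m -> um)
  d = sqrt(4 * 1.6513 x 10^-10 / pi) * 10^6 = 14.5 um

14.5 um


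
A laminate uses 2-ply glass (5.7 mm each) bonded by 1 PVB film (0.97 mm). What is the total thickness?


Total thickness = glass contribution + PVB contribution
  Glass: 2 * 5.7 = 11.4 mm
  PVB: 1 * 0.97 = 0.97 mm
  Total = 11.4 + 0.97 = 12.37 mm

12.37 mm


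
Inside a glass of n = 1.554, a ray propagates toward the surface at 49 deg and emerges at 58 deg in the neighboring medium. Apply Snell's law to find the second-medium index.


Apply Snell's law: n1 * sin(theta1) = n2 * sin(theta2)
  n2 = n1 * sin(theta1) / sin(theta2)
  sin(49) = 0.75471
  sin(58) = 0.848048
  n2 = 1.554 * 0.75471 / 0.848048 = 1.383

1.383


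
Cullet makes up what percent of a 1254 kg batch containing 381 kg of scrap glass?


Cullet ratio = (cullet mass / total batch mass) * 100
  Ratio = 381 / 1254 * 100 = 30.38%

30.38%


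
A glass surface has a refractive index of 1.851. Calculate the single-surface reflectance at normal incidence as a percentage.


Fresnel reflectance at normal incidence:
  R = ((n - 1)/(n + 1))^2
  (n - 1)/(n + 1) = (1.851 - 1)/(1.851 + 1) = 0.298492
  R = 0.298492^2 = 0.0890975
  R(%) = 0.0890975 * 100 = 8.91%

8.91%


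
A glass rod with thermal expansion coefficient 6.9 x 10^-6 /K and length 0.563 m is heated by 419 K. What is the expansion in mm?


Thermal expansion formula: dL = alpha * L0 * dT
  dL = (6.9 x 10^-6) * 0.563 * 419 = 0.00162769 m
Convert to mm: 0.00162769 * 1000 = 1.6277 mm

1.6277 mm


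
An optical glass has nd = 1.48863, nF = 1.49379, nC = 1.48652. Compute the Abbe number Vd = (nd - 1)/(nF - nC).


Abbe number formula: Vd = (nd - 1) / (nF - nC)
  nd - 1 = 1.48863 - 1 = 0.48863
  nF - nC = 1.49379 - 1.48652 = 0.00727
  Vd = 0.48863 / 0.00727 = 67.21

67.21


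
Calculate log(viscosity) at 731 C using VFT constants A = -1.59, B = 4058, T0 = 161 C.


VFT equation: log(eta) = A + B / (T - T0)
  T - T0 = 731 - 161 = 570
  B / (T - T0) = 4058 / 570 = 7.119
  log(eta) = -1.59 + 7.119 = 5.529

5.529


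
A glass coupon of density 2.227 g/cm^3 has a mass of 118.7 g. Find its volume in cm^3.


Rearrange rho = m / V:
  V = m / rho
  V = 118.7 / 2.227 = 53.3 cm^3

53.3 cm^3


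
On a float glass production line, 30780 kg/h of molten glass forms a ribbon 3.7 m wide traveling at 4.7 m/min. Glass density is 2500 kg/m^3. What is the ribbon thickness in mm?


Ribbon cross-section from mass balance:
  Volume rate = throughput / density = 30780 / 2500 = 12.312 m^3/h
  thickness = volume rate / (speed * 60 * width), i.e.
  thickness = throughput / (60 * speed * width * density) * 1000
  thickness = 30780 / (60 * 4.7 * 3.7 * 2500) * 1000 = 11.8 mm

11.8 mm


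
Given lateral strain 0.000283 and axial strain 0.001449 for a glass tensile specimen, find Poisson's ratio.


Poisson's ratio: nu = lateral strain / axial strain
  nu = 0.000283 / 0.001449 = 0.1953

0.1953


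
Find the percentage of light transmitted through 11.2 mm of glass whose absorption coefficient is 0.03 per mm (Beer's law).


Beer-Lambert law: T = exp(-alpha * thickness)
  exponent = -0.03 * 11.2 = -0.336
  T = exp(-0.336) = 0.7146
  Percentage = 0.7146 * 100 = 71.46%

71.46%


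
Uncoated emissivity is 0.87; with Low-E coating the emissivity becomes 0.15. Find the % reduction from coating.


Percentage reduction = (1 - coated/uncoated) * 100
  Ratio = 0.15 / 0.87 = 0.1724
  Reduction = (1 - 0.1724) * 100 = 82.8%

82.8%


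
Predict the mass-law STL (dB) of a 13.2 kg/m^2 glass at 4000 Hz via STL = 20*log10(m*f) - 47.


Mass law: STL = 20 * log10(m * f) - 47
  m * f = 13.2 * 4000 = 52800
  log10(52800) = 4.72263
  STL = 20 * 4.72263 - 47 = 94.4526 - 47 = 47.5 dB

47.5 dB


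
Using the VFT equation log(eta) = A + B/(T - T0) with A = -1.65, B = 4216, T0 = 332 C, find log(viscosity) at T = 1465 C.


VFT equation: log(eta) = A + B / (T - T0)
  T - T0 = 1465 - 332 = 1133
  B / (T - T0) = 4216 / 1133 = 3.721
  log(eta) = -1.65 + 3.721 = 2.071

2.071


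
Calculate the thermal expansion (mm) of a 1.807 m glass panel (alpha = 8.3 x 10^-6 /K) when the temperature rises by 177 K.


Thermal expansion formula: dL = alpha * L0 * dT
  dL = (8.3 x 10^-6) * 1.807 * 177 = 0.00265466 m
Convert to mm: 0.00265466 * 1000 = 2.6547 mm

2.6547 mm


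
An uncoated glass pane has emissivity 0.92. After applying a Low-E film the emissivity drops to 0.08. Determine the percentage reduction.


Percentage reduction = (1 - coated/uncoated) * 100
  Ratio = 0.08 / 0.92 = 0.087
  Reduction = (1 - 0.087) * 100 = 91.3%

91.3%


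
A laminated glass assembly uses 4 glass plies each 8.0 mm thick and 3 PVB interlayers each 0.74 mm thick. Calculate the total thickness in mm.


Total thickness = glass contribution + PVB contribution
  Glass: 4 * 8.0 = 32.0 mm
  PVB: 3 * 0.74 = 2.22 mm
  Total = 32.0 + 2.22 = 34.22 mm

34.22 mm


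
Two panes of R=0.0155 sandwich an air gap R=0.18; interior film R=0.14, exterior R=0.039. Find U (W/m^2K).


Total thermal resistance (series):
  R_total = R_in + R_glass + R_air + R_glass + R_out
  R_total = 0.14 + 0.0155 + 0.18 + 0.0155 + 0.039 = 0.39 m^2K/W
U-value = 1 / R_total = 1 / 0.39 = 2.564 W/m^2K

2.564 W/m^2K


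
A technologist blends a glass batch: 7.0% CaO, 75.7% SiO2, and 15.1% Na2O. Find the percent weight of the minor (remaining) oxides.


Sum the three major oxides:
  SiO2 + Na2O + CaO = 75.7 + 15.1 + 7.0 = 97.8%
Subtract from 100%:
  Others = 100 - 97.8 = 2.2%

2.2%


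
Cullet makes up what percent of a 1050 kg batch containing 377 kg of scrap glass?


Cullet ratio = (cullet mass / total batch mass) * 100
  Ratio = 377 / 1050 * 100 = 35.9%

35.9%


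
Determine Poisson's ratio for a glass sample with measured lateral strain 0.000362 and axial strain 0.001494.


Poisson's ratio: nu = lateral strain / axial strain
  nu = 0.000362 / 0.001494 = 0.2423

0.2423


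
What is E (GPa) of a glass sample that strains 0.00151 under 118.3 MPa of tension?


Young's modulus: E = stress / strain
  E = 118.3 MPa / 0.00151 = 78344.37 MPa
Convert to GPa: 78344.37 / 1000 = 78.34 GPa

78.34 GPa


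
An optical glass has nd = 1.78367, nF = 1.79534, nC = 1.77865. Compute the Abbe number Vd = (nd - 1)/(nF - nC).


Abbe number formula: Vd = (nd - 1) / (nF - nC)
  nd - 1 = 1.78367 - 1 = 0.78367
  nF - nC = 1.79534 - 1.77865 = 0.01669
  Vd = 0.78367 / 0.01669 = 46.95

46.95


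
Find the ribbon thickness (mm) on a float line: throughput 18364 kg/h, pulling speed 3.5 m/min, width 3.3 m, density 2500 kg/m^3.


Ribbon cross-section from mass balance:
  Volume rate = throughput / density = 18364 / 2500 = 7.3456 m^3/h
  thickness = volume rate / (speed * 60 * width), i.e.
  thickness = throughput / (60 * speed * width * density) * 1000
  thickness = 18364 / (60 * 3.5 * 3.3 * 2500) * 1000 = 10.6 mm

10.6 mm


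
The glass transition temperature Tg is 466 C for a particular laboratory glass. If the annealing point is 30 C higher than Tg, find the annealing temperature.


The annealing temperature is Tg plus the offset:
  T_anneal = 466 + 30 = 496 C

496 C


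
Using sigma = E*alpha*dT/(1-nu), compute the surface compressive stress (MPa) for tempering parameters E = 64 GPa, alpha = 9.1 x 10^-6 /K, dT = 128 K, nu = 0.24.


Tempering stress: sigma = E * alpha * dT / (1 - nu)
  E (MPa) = 64 * 1000 = 64000
  Numerator = 64000 * (9.1 x 10^-6) * 128 = 74.5472
  Denominator = 1 - 0.24 = 0.76
  sigma = 74.5472 / 0.76 = 98.1 MPa

98.1 MPa


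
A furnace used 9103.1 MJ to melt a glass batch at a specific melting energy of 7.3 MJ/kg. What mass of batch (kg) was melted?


Rearrange E = m * s for m:
  m = E / s
  m = 9103.1 / 7.3 = 1247.0 kg

1247.0 kg


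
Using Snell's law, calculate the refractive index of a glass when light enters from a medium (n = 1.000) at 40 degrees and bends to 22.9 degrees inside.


Apply Snell's law: n1 * sin(theta1) = n2 * sin(theta2)
  n2 = n1 * sin(theta1) / sin(theta2)
  sin(40) = 0.642788
  sin(22.9) = 0.389124
  n2 = 1.000 * 0.642788 / 0.389124 = 1.6519

1.6519


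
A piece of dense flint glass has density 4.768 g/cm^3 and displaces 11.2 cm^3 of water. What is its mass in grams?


Rearrange rho = m / V:
  m = rho * V
  m = 4.768 * 11.2 = 53.402 g

53.402 g


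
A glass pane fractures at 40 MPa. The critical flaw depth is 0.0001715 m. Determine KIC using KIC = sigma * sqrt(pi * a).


Fracture toughness: KIC = sigma * sqrt(pi * a)
  pi * a = pi * 0.0001715 = 0.000538783
  sqrt(pi * a) = 0.023212
  KIC = 40 * 0.023212 = 0.928 MPa*sqrt(m)

0.928 MPa*sqrt(m)


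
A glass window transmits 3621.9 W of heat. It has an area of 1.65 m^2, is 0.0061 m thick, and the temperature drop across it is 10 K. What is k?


Fourier's law rearranged: k = Q * t / (A * dT)
  Numerator = 3621.9 * 0.0061 = 22.09359
  Denominator = 1.65 * 10 = 16.5
  k = 22.09359 / 16.5 = 1.339 W/mK

1.339 W/mK


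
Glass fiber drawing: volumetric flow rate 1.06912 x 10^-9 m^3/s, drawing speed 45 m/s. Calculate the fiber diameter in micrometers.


Cross-sectional area from continuity:
  A = Q / v = 1.06912 x 10^-9 / 45 = 2.375822 x 10^-11 m^2
Diameter from circular cross-section:
  d = sqrt(4A / pi) * 10^6 (m -> um)
  d = sqrt(4 * 2.375822 x 10^-11 / pi) * 10^6 = 5.5 um

5.5 um


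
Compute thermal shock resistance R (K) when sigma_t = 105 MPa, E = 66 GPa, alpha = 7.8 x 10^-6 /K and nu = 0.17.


Thermal shock resistance: R = sigma * (1 - nu) / (E * alpha)
  Numerator = 105 * (1 - 0.17) = 87.15
  Denominator = 66 * 1000 * (7.8 x 10^-6) = 0.5148
  R = 87.15 / 0.5148 = 169.3 K

169.3 K


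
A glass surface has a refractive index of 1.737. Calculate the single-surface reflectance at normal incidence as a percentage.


Fresnel reflectance at normal incidence:
  R = ((n - 1)/(n + 1))^2
  (n - 1)/(n + 1) = (1.737 - 1)/(1.737 + 1) = 0.269273
  R = 0.269273^2 = 0.0725079
  R(%) = 0.0725079 * 100 = 7.251%

7.251%


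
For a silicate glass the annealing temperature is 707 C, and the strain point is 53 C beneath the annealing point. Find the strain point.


Strain point = annealing point - difference:
  T_strain = 707 - 53 = 654 C

654 C


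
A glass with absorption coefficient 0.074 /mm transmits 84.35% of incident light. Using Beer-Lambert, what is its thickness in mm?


Rearrange T = exp(-alpha * thickness):
  thickness = -ln(T) / alpha
  T = 84.35/100 = 0.8435
  ln(T) = -0.1702
  -ln(T) = 0.1702
  thickness = 0.1702 / 0.074 = 2.3 mm

2.3 mm


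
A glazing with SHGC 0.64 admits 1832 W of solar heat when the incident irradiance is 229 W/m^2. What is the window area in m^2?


Rearrange Q = Area * SHGC * Irradiance:
  Area = Q / (SHGC * Irradiance)
  Area = 1832 / (0.64 * 229) = 12.5 m^2

12.5 m^2


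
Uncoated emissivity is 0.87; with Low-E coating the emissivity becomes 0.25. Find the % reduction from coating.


Percentage reduction = (1 - coated/uncoated) * 100
  Ratio = 0.25 / 0.87 = 0.2874
  Reduction = (1 - 0.2874) * 100 = 71.3%

71.3%


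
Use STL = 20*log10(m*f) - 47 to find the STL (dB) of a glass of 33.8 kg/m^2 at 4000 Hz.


Mass law: STL = 20 * log10(m * f) - 47
  m * f = 33.8 * 4000 = 135200
  log10(135200) = 5.13098
  STL = 20 * 5.13098 - 47 = 102.6196 - 47 = 55.6 dB

55.6 dB


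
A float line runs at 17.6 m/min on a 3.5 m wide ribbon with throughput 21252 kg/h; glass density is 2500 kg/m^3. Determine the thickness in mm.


Ribbon cross-section from mass balance:
  Volume rate = throughput / density = 21252 / 2500 = 8.5008 m^3/h
  thickness = volume rate / (speed * 60 * width), i.e.
  thickness = throughput / (60 * speed * width * density) * 1000
  thickness = 21252 / (60 * 17.6 * 3.5 * 2500) * 1000 = 2.3 mm

2.3 mm


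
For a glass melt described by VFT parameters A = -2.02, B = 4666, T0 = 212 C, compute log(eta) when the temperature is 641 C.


VFT equation: log(eta) = A + B / (T - T0)
  T - T0 = 641 - 212 = 429
  B / (T - T0) = 4666 / 429 = 10.876
  log(eta) = -2.02 + 10.876 = 8.856

8.856


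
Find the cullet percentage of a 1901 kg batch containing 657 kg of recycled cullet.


Cullet ratio = (cullet mass / total batch mass) * 100
  Ratio = 657 / 1901 * 100 = 34.56%

34.56%


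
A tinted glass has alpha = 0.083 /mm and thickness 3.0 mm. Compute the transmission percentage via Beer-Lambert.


Beer-Lambert law: T = exp(-alpha * thickness)
  exponent = -0.083 * 3.0 = -0.249
  T = exp(-0.249) = 0.7796
  Percentage = 0.7796 * 100 = 77.96%

77.96%


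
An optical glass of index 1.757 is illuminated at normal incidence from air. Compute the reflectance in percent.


Fresnel reflectance at normal incidence:
  R = ((n - 1)/(n + 1))^2
  (n - 1)/(n + 1) = (1.757 - 1)/(1.757 + 1) = 0.274574
  R = 0.274574^2 = 0.0753909
  R(%) = 0.0753909 * 100 = 7.539%

7.539%


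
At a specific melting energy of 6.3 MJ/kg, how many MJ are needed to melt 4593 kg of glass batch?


Total energy = mass * specific energy
  E = 4593 * 6.3 = 28935.9 MJ

28935.9 MJ


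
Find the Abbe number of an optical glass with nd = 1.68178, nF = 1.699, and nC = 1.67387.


Abbe number formula: Vd = (nd - 1) / (nF - nC)
  nd - 1 = 1.68178 - 1 = 0.68178
  nF - nC = 1.699 - 1.67387 = 0.02513
  Vd = 0.68178 / 0.02513 = 27.13

27.13


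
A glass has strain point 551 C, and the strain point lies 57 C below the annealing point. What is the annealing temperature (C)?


T_anneal = T_strain + gap:
  T_anneal = 551 + 57 = 608 C

608 C


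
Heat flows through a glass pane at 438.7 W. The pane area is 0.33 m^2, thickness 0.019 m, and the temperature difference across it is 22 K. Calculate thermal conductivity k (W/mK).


Fourier's law rearranged: k = Q * t / (A * dT)
  Numerator = 438.7 * 0.019 = 8.3353
  Denominator = 0.33 * 22 = 7.26
  k = 8.3353 / 7.26 = 1.148 W/mK

1.148 W/mK


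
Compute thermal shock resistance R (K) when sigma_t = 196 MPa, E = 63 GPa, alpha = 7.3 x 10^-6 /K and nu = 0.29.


Thermal shock resistance: R = sigma * (1 - nu) / (E * alpha)
  Numerator = 196 * (1 - 0.29) = 139.16
  Denominator = 63 * 1000 * (7.3 x 10^-6) = 0.4599
  R = 139.16 / 0.4599 = 302.6 K

302.6 K


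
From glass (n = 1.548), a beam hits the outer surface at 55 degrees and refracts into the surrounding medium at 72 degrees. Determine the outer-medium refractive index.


Apply Snell's law: n1 * sin(theta1) = n2 * sin(theta2)
  n2 = n1 * sin(theta1) / sin(theta2)
  sin(55) = 0.819152
  sin(72) = 0.951057
  n2 = 1.548 * 0.819152 / 0.951057 = 1.3333

1.3333


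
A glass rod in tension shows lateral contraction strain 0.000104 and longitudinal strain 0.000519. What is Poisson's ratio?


Poisson's ratio: nu = lateral strain / axial strain
  nu = 0.000104 / 0.000519 = 0.2004

0.2004


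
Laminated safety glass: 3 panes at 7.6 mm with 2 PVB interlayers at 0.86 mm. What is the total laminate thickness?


Total thickness = glass contribution + PVB contribution
  Glass: 3 * 7.6 = 22.8 mm
  PVB: 2 * 0.86 = 1.72 mm
  Total = 22.8 + 1.72 = 24.52 mm

24.52 mm


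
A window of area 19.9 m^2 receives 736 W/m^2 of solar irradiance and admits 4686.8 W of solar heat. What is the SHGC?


Rearrange Q = Area * SHGC * Irradiance:
  SHGC = Q / (Area * Irradiance)
  SHGC = 4686.8 / (19.9 * 736) = 0.32

0.32


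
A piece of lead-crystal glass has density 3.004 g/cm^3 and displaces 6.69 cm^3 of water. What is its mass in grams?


Rearrange rho = m / V:
  m = rho * V
  m = 3.004 * 6.69 = 20.097 g

20.097 g


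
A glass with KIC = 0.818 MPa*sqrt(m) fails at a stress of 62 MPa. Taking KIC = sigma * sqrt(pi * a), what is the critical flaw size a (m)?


Rearrange KIC = sigma * sqrt(pi * a):
  sqrt(pi * a) = KIC / sigma
  sqrt(pi * a) = 0.818 / 62 = 0.013194
  a = (KIC / sigma)^2 / pi
  a = 0.013194^2 / pi = 0.0000554 m

0.0000554 m


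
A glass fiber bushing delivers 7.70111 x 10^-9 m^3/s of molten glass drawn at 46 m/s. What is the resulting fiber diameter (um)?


Cross-sectional area from continuity:
  A = Q / v = 7.70111 x 10^-9 / 46 = 1.674154 x 10^-10 m^2
Diameter from circular cross-section:
  d = sqrt(4A / pi) * 10^6 (m -> um)
  d = sqrt(4 * 1.674154 x 10^-10 / pi) * 10^6 = 14.6 um

14.6 um


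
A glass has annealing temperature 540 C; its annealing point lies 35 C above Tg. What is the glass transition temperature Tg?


Rearrange T_anneal = Tg + offset for Tg:
  Tg = T_anneal - offset = 540 - 35 = 505 C

505 C


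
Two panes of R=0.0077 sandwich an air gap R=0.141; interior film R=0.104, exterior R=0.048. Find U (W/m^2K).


Total thermal resistance (series):
  R_total = R_in + R_glass + R_air + R_glass + R_out
  R_total = 0.104 + 0.0077 + 0.141 + 0.0077 + 0.048 = 0.3084 m^2K/W
U-value = 1 / R_total = 1 / 0.3084 = 3.243 W/m^2K

3.243 W/m^2K


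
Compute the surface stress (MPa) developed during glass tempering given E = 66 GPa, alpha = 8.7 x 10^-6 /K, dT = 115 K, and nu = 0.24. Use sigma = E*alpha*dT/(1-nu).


Tempering stress: sigma = E * alpha * dT / (1 - nu)
  E (MPa) = 66 * 1000 = 66000
  Numerator = 66000 * (8.7 x 10^-6) * 115 = 66.033
  Denominator = 1 - 0.24 = 0.76
  sigma = 66.033 / 0.76 = 86.9 MPa

86.9 MPa


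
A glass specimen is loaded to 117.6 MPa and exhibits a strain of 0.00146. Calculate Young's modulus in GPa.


Young's modulus: E = stress / strain
  E = 117.6 MPa / 0.00146 = 80547.95 MPa
Convert to GPa: 80547.95 / 1000 = 80.55 GPa

80.55 GPa


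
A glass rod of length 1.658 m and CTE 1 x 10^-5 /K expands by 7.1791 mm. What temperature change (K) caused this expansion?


Rearrange dL = alpha * L0 * dT for dT:
  dT = dL / (alpha * L0)
  dL (m) = 7.1791 / 1000 = 0.0071791
  dT = 0.0071791 / ((1 x 10^-5) * 1.658) = 433.0 K

433.0 K


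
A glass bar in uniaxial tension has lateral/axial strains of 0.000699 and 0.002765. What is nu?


Poisson's ratio: nu = lateral strain / axial strain
  nu = 0.000699 / 0.002765 = 0.2528

0.2528


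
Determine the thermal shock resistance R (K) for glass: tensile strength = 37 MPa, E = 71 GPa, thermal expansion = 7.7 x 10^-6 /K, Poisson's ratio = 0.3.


Thermal shock resistance: R = sigma * (1 - nu) / (E * alpha)
  Numerator = 37 * (1 - 0.3) = 25.9
  Denominator = 71 * 1000 * (7.7 x 10^-6) = 0.5467
  R = 25.9 / 0.5467 = 47.4 K

47.4 K


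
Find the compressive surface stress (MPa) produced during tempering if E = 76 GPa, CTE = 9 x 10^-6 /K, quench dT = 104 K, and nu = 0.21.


Tempering stress: sigma = E * alpha * dT / (1 - nu)
  E (MPa) = 76 * 1000 = 76000
  Numerator = 76000 * (9 x 10^-6) * 104 = 71.136
  Denominator = 1 - 0.21 = 0.79
  sigma = 71.136 / 0.79 = 90.0 MPa

90.0 MPa


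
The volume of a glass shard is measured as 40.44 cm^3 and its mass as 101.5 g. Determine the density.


Use the definition of density:
  rho = mass / volume
  rho = 101.5 / 40.44 = 2.51 g/cm^3

2.51 g/cm^3


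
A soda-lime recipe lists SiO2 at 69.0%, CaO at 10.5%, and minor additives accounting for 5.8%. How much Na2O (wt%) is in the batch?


Pieces sum to 100%:
  Na2O = 100 - (SiO2 + CaO + others)
  Na2O = 100 - (69.0 + 10.5 + 5.8) = 14.7%

14.7%


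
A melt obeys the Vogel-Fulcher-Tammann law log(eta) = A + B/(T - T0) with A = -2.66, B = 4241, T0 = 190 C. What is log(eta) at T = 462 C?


VFT equation: log(eta) = A + B / (T - T0)
  T - T0 = 462 - 190 = 272
  B / (T - T0) = 4241 / 272 = 15.592
  log(eta) = -2.66 + 15.592 = 12.932

12.932


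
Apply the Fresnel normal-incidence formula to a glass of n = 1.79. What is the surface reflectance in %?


Fresnel reflectance at normal incidence:
  R = ((n - 1)/(n + 1))^2
  (n - 1)/(n + 1) = (1.79 - 1)/(1.79 + 1) = 0.283154
  R = 0.283154^2 = 0.0801762
  R(%) = 0.0801762 * 100 = 8.018%

8.018%


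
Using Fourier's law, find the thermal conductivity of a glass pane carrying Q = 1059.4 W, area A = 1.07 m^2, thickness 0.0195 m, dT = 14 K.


Fourier's law rearranged: k = Q * t / (A * dT)
  Numerator = 1059.4 * 0.0195 = 20.6583
  Denominator = 1.07 * 14 = 14.98
  k = 20.6583 / 14.98 = 1.379 W/mK

1.379 W/mK


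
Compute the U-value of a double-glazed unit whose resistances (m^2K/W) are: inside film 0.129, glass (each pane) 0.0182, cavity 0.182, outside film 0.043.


Total thermal resistance (series):
  R_total = R_in + R_glass + R_air + R_glass + R_out
  R_total = 0.129 + 0.0182 + 0.182 + 0.0182 + 0.043 = 0.3904 m^2K/W
U-value = 1 / R_total = 1 / 0.3904 = 2.561 W/m^2K

2.561 W/m^2K


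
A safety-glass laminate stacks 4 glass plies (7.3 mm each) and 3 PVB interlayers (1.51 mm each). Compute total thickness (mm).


Total thickness = glass contribution + PVB contribution
  Glass: 4 * 7.3 = 29.2 mm
  PVB: 3 * 1.51 = 4.53 mm
  Total = 29.2 + 4.53 = 33.73 mm

33.73 mm


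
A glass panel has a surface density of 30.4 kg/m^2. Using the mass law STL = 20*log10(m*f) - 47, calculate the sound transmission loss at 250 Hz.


Mass law: STL = 20 * log10(m * f) - 47
  m * f = 30.4 * 250 = 7600
  log10(7600) = 3.88081
  STL = 20 * 3.88081 - 47 = 77.6162 - 47 = 30.6 dB

30.6 dB


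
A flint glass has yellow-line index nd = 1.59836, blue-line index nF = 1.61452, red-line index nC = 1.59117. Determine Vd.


Abbe number formula: Vd = (nd - 1) / (nF - nC)
  nd - 1 = 1.59836 - 1 = 0.59836
  nF - nC = 1.61452 - 1.59117 = 0.02335
  Vd = 0.59836 / 0.02335 = 25.63

25.63


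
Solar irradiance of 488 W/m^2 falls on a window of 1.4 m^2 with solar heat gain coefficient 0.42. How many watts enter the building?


Solar heat gain: Q = Area * SHGC * Irradiance
  Q = 1.4 * 0.42 * 488 = 286.9 W

286.9 W


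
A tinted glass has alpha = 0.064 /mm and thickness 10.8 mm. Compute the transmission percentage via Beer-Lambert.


Beer-Lambert law: T = exp(-alpha * thickness)
  exponent = -0.064 * 10.8 = -0.6912
  T = exp(-0.6912) = 0.501
  Percentage = 0.501 * 100 = 50.1%

50.1%


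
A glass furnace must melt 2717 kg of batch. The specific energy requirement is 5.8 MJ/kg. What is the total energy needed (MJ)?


Total energy = mass * specific energy
  E = 2717 * 5.8 = 15758.6 MJ

15758.6 MJ


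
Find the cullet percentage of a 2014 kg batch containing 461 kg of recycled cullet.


Cullet ratio = (cullet mass / total batch mass) * 100
  Ratio = 461 / 2014 * 100 = 22.89%

22.89%


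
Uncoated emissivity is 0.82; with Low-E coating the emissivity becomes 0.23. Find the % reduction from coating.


Percentage reduction = (1 - coated/uncoated) * 100
  Ratio = 0.23 / 0.82 = 0.2805
  Reduction = (1 - 0.2805) * 100 = 72.0%

72.0%


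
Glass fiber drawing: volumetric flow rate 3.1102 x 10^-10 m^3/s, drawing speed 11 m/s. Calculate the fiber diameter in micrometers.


Cross-sectional area from continuity:
  A = Q / v = 3.1102 x 10^-10 / 11 = 2.827455 x 10^-11 m^2
Diameter from circular cross-section:
  d = sqrt(4A / pi) * 10^6 (m -> um)
  d = sqrt(4 * 2.827455 x 10^-11 / pi) * 10^6 = 6.0 um

6.0 um


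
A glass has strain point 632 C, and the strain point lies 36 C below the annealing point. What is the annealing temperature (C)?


T_anneal = T_strain + gap:
  T_anneal = 632 + 36 = 668 C

668 C


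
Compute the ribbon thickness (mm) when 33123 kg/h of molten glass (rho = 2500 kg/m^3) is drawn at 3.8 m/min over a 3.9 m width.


Ribbon cross-section from mass balance:
  Volume rate = throughput / density = 33123 / 2500 = 13.2492 m^3/h
  thickness = volume rate / (speed * 60 * width), i.e.
  thickness = throughput / (60 * speed * width * density) * 1000
  thickness = 33123 / (60 * 3.8 * 3.9 * 2500) * 1000 = 14.9 mm

14.9 mm


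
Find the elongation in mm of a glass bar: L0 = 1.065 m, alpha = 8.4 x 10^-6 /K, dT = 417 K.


Thermal expansion formula: dL = alpha * L0 * dT
  dL = (8.4 x 10^-6) * 1.065 * 417 = 0.00373048 m
Convert to mm: 0.00373048 * 1000 = 3.7305 mm

3.7305 mm


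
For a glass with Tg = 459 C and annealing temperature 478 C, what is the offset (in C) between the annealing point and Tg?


Offset = T_anneal - Tg:
  offset = 478 - 459 = 19 C

19 C


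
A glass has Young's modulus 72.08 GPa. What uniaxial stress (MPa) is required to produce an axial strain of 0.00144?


Rearrange E = sigma / epsilon:
  sigma = E * epsilon
  E (MPa) = 72.08 * 1000 = 72080
  sigma = 72080 * 0.00144 = 103.8 MPa

103.8 MPa


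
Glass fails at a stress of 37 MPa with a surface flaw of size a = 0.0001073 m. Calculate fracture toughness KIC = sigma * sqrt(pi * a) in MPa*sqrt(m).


Fracture toughness: KIC = sigma * sqrt(pi * a)
  pi * a = pi * 0.0001073 = 0.000337093
  sqrt(pi * a) = 0.01836
  KIC = 37 * 0.01836 = 0.679 MPa*sqrt(m)

0.679 MPa*sqrt(m)


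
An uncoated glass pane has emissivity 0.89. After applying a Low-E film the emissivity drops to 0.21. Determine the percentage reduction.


Percentage reduction = (1 - coated/uncoated) * 100
  Ratio = 0.21 / 0.89 = 0.236
  Reduction = (1 - 0.236) * 100 = 76.4%

76.4%


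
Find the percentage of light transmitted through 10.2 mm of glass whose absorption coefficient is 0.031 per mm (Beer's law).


Beer-Lambert law: T = exp(-alpha * thickness)
  exponent = -0.031 * 10.2 = -0.3162
  T = exp(-0.3162) = 0.7289
  Percentage = 0.7289 * 100 = 72.89%

72.89%


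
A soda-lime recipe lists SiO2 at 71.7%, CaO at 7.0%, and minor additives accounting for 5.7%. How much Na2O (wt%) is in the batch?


Pieces sum to 100%:
  Na2O = 100 - (SiO2 + CaO + others)
  Na2O = 100 - (71.7 + 7.0 + 5.7) = 15.6%

15.6%


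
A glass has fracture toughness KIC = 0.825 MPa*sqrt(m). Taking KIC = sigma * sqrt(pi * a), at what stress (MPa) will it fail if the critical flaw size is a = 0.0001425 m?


Rearrange KIC = sigma * sqrt(pi * a):
  sigma = KIC / sqrt(pi * a)
  sqrt(pi * 0.0001425) = 0.021158
  sigma = 0.825 / 0.021158 = 38.99 MPa

38.99 MPa


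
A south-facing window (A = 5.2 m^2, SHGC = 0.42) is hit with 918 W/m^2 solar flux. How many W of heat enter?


Solar heat gain: Q = Area * SHGC * Irradiance
  Q = 5.2 * 0.42 * 918 = 2004.9 W

2004.9 W


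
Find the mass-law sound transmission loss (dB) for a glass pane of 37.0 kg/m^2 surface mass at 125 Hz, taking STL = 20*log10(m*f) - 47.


Mass law: STL = 20 * log10(m * f) - 47
  m * f = 37.0 * 125 = 4625
  log10(4625) = 3.66511
  STL = 20 * 3.66511 - 47 = 73.3022 - 47 = 26.3 dB

26.3 dB


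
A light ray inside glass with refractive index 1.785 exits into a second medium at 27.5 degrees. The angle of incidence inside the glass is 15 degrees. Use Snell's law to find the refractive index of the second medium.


Apply Snell's law: n1 * sin(theta1) = n2 * sin(theta2)
  n2 = n1 * sin(theta1) / sin(theta2)
  sin(15) = 0.258819
  sin(27.5) = 0.461749
  n2 = 1.785 * 0.258819 / 0.461749 = 1.0005

1.0005


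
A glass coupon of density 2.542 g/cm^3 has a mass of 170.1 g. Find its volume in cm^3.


Rearrange rho = m / V:
  V = m / rho
  V = 170.1 / 2.542 = 66.916 cm^3

66.916 cm^3


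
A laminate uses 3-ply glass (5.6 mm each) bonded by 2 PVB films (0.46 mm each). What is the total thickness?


Total thickness = glass contribution + PVB contribution
  Glass: 3 * 5.6 = 16.8 mm
  PVB: 2 * 0.46 = 0.92 mm
  Total = 16.8 + 0.92 = 17.72 mm

17.72 mm


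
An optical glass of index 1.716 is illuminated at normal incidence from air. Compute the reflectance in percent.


Fresnel reflectance at normal incidence:
  R = ((n - 1)/(n + 1))^2
  (n - 1)/(n + 1) = (1.716 - 1)/(1.716 + 1) = 0.263623
  R = 0.263623^2 = 0.0694971
  R(%) = 0.0694971 * 100 = 6.95%

6.95%


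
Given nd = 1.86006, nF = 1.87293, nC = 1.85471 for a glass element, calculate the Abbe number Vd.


Abbe number formula: Vd = (nd - 1) / (nF - nC)
  nd - 1 = 1.86006 - 1 = 0.86006
  nF - nC = 1.87293 - 1.85471 = 0.01822
  Vd = 0.86006 / 0.01822 = 47.2

47.2


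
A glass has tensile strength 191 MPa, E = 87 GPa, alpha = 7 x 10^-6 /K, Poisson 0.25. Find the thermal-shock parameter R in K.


Thermal shock resistance: R = sigma * (1 - nu) / (E * alpha)
  Numerator = 191 * (1 - 0.25) = 143.25
  Denominator = 87 * 1000 * (7 x 10^-6) = 0.609
  R = 143.25 / 0.609 = 235.2 K

235.2 K


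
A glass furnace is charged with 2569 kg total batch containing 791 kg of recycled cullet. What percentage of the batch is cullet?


Cullet ratio = (cullet mass / total batch mass) * 100
  Ratio = 791 / 2569 * 100 = 30.79%

30.79%


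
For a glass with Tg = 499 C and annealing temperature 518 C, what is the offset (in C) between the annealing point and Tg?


Offset = T_anneal - Tg:
  offset = 518 - 499 = 19 C

19 C


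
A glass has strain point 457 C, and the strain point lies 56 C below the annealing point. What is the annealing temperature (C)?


T_anneal = T_strain + gap:
  T_anneal = 457 + 56 = 513 C

513 C


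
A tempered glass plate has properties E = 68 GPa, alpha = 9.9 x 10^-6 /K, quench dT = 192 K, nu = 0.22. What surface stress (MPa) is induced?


Tempering stress: sigma = E * alpha * dT / (1 - nu)
  E (MPa) = 68 * 1000 = 68000
  Numerator = 68000 * (9.9 x 10^-6) * 192 = 129.2544
  Denominator = 1 - 0.22 = 0.78
  sigma = 129.2544 / 0.78 = 165.7 MPa

165.7 MPa


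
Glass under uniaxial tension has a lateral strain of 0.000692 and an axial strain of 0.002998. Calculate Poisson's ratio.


Poisson's ratio: nu = lateral strain / axial strain
  nu = 0.000692 / 0.002998 = 0.2308

0.2308


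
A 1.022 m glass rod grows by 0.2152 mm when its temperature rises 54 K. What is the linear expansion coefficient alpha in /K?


Rearrange dL = alpha * L0 * dT for alpha:
  alpha = dL / (L0 * dT)
  alpha = (0.2152 / 1000) / (1.022 * 54) = 0.000003899 /K = 3.899 x 10^-6 /K

3.899 x 10^-6 /K


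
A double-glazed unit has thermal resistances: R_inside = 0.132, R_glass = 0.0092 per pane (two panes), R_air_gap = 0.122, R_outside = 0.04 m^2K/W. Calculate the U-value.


Total thermal resistance (series):
  R_total = R_in + R_glass + R_air + R_glass + R_out
  R_total = 0.132 + 0.0092 + 0.122 + 0.0092 + 0.04 = 0.3124 m^2K/W
U-value = 1 / R_total = 1 / 0.3124 = 3.201 W/m^2K

3.201 W/m^2K


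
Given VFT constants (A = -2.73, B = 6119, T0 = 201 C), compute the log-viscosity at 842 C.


VFT equation: log(eta) = A + B / (T - T0)
  T - T0 = 842 - 201 = 641
  B / (T - T0) = 6119 / 641 = 9.546
  log(eta) = -2.73 + 9.546 = 6.816

6.816


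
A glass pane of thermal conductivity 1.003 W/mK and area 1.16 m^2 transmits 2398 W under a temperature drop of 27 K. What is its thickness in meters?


Fourier's law: t = k * A * dT / Q
  t = 1.003 * 1.16 * 27 / 2398
  t = 31.41396 / 2398 = 0.0131 m

0.0131 m


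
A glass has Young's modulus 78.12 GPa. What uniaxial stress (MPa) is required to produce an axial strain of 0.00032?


Rearrange E = sigma / epsilon:
  sigma = E * epsilon
  E (MPa) = 78.12 * 1000 = 78120
  sigma = 78120 * 0.00032 = 25.0 MPa

25.0 MPa


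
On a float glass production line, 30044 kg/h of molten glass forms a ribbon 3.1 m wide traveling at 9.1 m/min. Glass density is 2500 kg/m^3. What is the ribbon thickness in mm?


Ribbon cross-section from mass balance:
  Volume rate = throughput / density = 30044 / 2500 = 12.0176 m^3/h
  thickness = volume rate / (speed * 60 * width), i.e.
  thickness = throughput / (60 * speed * width * density) * 1000
  thickness = 30044 / (60 * 9.1 * 3.1 * 2500) * 1000 = 7.1 mm

7.1 mm


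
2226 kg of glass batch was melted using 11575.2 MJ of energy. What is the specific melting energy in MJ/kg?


Rearrange E = m * s for s:
  s = E / m
  s = 11575.2 / 2226 = 5.2 MJ/kg

5.2 MJ/kg


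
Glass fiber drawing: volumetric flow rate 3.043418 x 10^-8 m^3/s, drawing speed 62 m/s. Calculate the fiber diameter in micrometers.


Cross-sectional area from continuity:
  A = Q / v = 3.043418 x 10^-8 / 62 = 4.908739 x 10^-10 m^2
Diameter from circular cross-section:
  d = sqrt(4A / pi) * 10^6 (m -> um)
  d = sqrt(4 * 4.908739 x 10^-10 / pi) * 10^6 = 25.0 um

25.0 um


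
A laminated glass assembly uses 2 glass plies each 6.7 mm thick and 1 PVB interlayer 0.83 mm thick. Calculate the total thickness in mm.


Total thickness = glass contribution + PVB contribution
  Glass: 2 * 6.7 = 13.4 mm
  PVB: 1 * 0.83 = 0.83 mm
  Total = 13.4 + 0.83 = 14.23 mm

14.23 mm


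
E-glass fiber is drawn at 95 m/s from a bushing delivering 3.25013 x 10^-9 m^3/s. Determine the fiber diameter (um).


Cross-sectional area from continuity:
  A = Q / v = 3.25013 x 10^-9 / 95 = 3.421189 x 10^-11 m^2
Diameter from circular cross-section:
  d = sqrt(4A / pi) * 10^6 (m -> um)
  d = sqrt(4 * 3.421189 x 10^-11 / pi) * 10^6 = 6.6 um

6.6 um


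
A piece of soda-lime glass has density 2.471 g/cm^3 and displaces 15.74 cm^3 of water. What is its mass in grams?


Rearrange rho = m / V:
  m = rho * V
  m = 2.471 * 15.74 = 38.894 g

38.894 g


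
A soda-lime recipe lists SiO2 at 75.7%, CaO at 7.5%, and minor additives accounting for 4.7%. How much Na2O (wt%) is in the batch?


Pieces sum to 100%:
  Na2O = 100 - (SiO2 + CaO + others)
  Na2O = 100 - (75.7 + 7.5 + 4.7) = 12.1%

12.1%


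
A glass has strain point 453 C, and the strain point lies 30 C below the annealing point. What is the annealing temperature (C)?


T_anneal = T_strain + gap:
  T_anneal = 453 + 30 = 483 C

483 C


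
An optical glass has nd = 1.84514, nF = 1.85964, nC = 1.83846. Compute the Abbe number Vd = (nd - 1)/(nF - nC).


Abbe number formula: Vd = (nd - 1) / (nF - nC)
  nd - 1 = 1.84514 - 1 = 0.84514
  nF - nC = 1.85964 - 1.83846 = 0.02118
  Vd = 0.84514 / 0.02118 = 39.9

39.9


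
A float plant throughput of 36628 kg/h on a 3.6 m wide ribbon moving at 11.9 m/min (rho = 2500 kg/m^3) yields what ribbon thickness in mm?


Ribbon cross-section from mass balance:
  Volume rate = throughput / density = 36628 / 2500 = 14.6512 m^3/h
  thickness = volume rate / (speed * 60 * width), i.e.
  thickness = throughput / (60 * speed * width * density) * 1000
  thickness = 36628 / (60 * 11.9 * 3.6 * 2500) * 1000 = 5.7 mm

5.7 mm


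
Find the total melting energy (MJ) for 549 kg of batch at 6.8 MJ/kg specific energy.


Total energy = mass * specific energy
  E = 549 * 6.8 = 3733.2 MJ

3733.2 MJ


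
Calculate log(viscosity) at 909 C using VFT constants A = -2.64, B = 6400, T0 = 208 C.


VFT equation: log(eta) = A + B / (T - T0)
  T - T0 = 909 - 208 = 701
  B / (T - T0) = 6400 / 701 = 9.13
  log(eta) = -2.64 + 9.13 = 6.49

6.49


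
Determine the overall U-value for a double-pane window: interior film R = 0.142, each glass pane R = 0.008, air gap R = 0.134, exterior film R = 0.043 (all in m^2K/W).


Total thermal resistance (series):
  R_total = R_in + R_glass + R_air + R_glass + R_out
  R_total = 0.142 + 0.008 + 0.134 + 0.008 + 0.043 = 0.335 m^2K/W
U-value = 1 / R_total = 1 / 0.335 = 2.985 W/m^2K

2.985 W/m^2K


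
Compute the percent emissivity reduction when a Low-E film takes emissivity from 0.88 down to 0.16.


Percentage reduction = (1 - coated/uncoated) * 100
  Ratio = 0.16 / 0.88 = 0.1818
  Reduction = (1 - 0.1818) * 100 = 81.8%

81.8%


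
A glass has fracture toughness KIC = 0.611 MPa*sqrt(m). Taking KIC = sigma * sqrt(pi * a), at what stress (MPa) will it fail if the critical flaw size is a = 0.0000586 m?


Rearrange KIC = sigma * sqrt(pi * a):
  sigma = KIC / sqrt(pi * a)
  sqrt(pi * 0.0000586) = 0.013568
  sigma = 0.611 / 0.013568 = 45.03 MPa

45.03 MPa


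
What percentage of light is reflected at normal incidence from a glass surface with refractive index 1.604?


Fresnel reflectance at normal incidence:
  R = ((n - 1)/(n + 1))^2
  (n - 1)/(n + 1) = (1.604 - 1)/(1.604 + 1) = 0.231951
  R = 0.231951^2 = 0.0538013
  R(%) = 0.0538013 * 100 = 5.38%

5.38%


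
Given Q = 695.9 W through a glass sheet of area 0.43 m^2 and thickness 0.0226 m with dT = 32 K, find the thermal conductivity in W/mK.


Fourier's law rearranged: k = Q * t / (A * dT)
  Numerator = 695.9 * 0.0226 = 15.72734
  Denominator = 0.43 * 32 = 13.76
  k = 15.72734 / 13.76 = 1.143 W/mK

1.143 W/mK


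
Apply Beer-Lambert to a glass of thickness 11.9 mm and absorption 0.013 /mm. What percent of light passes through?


Beer-Lambert law: T = exp(-alpha * thickness)
  exponent = -0.013 * 11.9 = -0.1547
  T = exp(-0.1547) = 0.8567
  Percentage = 0.8567 * 100 = 85.67%

85.67%


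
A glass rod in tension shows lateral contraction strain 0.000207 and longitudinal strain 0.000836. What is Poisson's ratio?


Poisson's ratio: nu = lateral strain / axial strain
  nu = 0.000207 / 0.000836 = 0.2476

0.2476


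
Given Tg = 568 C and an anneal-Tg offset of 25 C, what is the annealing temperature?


The annealing temperature is Tg plus the offset:
  T_anneal = 568 + 25 = 593 C

593 C


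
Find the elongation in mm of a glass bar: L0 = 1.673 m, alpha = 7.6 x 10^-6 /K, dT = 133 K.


Thermal expansion formula: dL = alpha * L0 * dT
  dL = (7.6 x 10^-6) * 1.673 * 133 = 0.00169107 m
Convert to mm: 0.00169107 * 1000 = 1.6911 mm

1.6911 mm


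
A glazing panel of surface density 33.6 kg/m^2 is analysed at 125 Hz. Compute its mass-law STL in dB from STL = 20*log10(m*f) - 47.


Mass law: STL = 20 * log10(m * f) - 47
  m * f = 33.6 * 125 = 4200
  log10(4200) = 3.62325
  STL = 20 * 3.62325 - 47 = 72.465 - 47 = 25.5 dB

25.5 dB


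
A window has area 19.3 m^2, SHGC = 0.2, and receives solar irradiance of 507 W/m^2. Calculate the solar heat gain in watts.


Solar heat gain: Q = Area * SHGC * Irradiance
  Q = 19.3 * 0.2 * 507 = 1957 W

1957 W


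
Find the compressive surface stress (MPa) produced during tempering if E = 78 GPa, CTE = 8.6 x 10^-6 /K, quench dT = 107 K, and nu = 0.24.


Tempering stress: sigma = E * alpha * dT / (1 - nu)
  E (MPa) = 78 * 1000 = 78000
  Numerator = 78000 * (8.6 x 10^-6) * 107 = 71.7756
  Denominator = 1 - 0.24 = 0.76
  sigma = 71.7756 / 0.76 = 94.4 MPa

94.4 MPa


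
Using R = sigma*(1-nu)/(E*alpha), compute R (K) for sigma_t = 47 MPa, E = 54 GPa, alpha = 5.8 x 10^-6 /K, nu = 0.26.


Thermal shock resistance: R = sigma * (1 - nu) / (E * alpha)
  Numerator = 47 * (1 - 0.26) = 34.78
  Denominator = 54 * 1000 * (5.8 x 10^-6) = 0.3132
  R = 34.78 / 0.3132 = 111.0 K

111.0 K
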